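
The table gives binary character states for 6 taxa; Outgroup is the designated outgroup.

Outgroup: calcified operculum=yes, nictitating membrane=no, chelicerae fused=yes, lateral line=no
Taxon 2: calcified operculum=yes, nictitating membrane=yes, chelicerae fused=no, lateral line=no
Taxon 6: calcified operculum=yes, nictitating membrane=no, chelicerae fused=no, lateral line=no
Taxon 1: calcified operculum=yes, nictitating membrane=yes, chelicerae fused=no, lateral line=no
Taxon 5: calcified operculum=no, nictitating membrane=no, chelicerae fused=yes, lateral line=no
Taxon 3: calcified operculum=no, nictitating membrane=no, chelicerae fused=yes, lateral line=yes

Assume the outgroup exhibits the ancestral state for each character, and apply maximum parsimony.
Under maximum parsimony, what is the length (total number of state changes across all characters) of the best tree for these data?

Character polarity is set by the outgroup: the derived state is whichever differs from the outgroup's state, so for calcified operculum, chelicerae fused the derived state is 'no', and for the remaining characters it is 'yes'.
calcified operculum: derived state 'no' in Taxon 3 and Taxon 5 only — synapomorphy for {Taxon 3, Taxon 5}.
Only Taxon 1 and Taxon 2 show the derived state 'yes' for nictitating membrane, supporting them as a clade.
Only Taxon 1, Taxon 2, and Taxon 6 show the derived state 'no' for chelicerae fused, supporting them as a clade.
lateral line: derived state 'yes' in Taxon 3 only — an autapomorphy, so it tells us nothing about relationships among taxa.
Most parsimonious ingroup topology: (((Taxon 2,Taxon 1),Taxon 6),(Taxon 5,Taxon 3)).
Changes per character on this tree: calcified operculum: 1; nictitating membrane: 1; chelicerae fused: 1; lateral line: 1.
Total = 4.

4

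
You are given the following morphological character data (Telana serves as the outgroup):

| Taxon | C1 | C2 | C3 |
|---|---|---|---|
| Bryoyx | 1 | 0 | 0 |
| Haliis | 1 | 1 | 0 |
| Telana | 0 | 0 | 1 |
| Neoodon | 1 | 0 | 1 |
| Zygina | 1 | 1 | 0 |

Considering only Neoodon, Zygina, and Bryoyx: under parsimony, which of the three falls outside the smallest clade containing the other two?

Character polarity is set by the outgroup: the derived state is whichever differs from the outgroup's state, so for C3 the derived state is '0', and for the remaining characters it is '1'.
All ingroup taxa share the derived state '1' for C1; it defines the ingroup but does not resolve relationships within it.
Only Haliis and Zygina show the derived state '1' for C2, supporting them as a clade.
C3: derived state '0' in Bryoyx, Haliis, and Zygina only — synapomorphy for {Bryoyx, Haliis, Zygina}.
Most parsimonious ingroup topology: ((Bryoyx,(Zygina,Haliis)),Neoodon).
Zygina and Bryoyx share a more recent common ancestor with each other than either does with Neoodon, so Neoodon is the least closely related of the three.

Neoodon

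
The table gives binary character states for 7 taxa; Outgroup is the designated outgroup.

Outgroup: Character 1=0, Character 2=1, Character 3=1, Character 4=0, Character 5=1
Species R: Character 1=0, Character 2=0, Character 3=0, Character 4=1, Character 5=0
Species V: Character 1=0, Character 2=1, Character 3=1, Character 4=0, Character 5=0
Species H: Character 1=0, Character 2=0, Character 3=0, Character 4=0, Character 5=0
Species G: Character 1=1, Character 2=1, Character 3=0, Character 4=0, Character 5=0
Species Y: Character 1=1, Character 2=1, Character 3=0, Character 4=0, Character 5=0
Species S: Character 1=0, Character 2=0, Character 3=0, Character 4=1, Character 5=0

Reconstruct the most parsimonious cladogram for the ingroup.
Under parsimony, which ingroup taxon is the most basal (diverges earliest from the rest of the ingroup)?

Character polarity is set by the outgroup: the derived state is whichever differs from the outgroup's state, so for Character 2, Character 3, Character 5 the derived state is '0', and for the remaining characters it is '1'.
Only Species G and Species Y show the derived state '1' for Character 1, supporting them as a clade.
Character 2: derived state '0' in Species H, Species R, and Species S only — synapomorphy for {Species H, Species R, Species S}.
Only Species G, Species H, Species R, Species S, and Species Y show the derived state '0' for Character 3, supporting them as a clade.
Only Species R and Species S show the derived state '1' for Character 4, supporting them as a clade.
Character 5 (derived state '0') is shared by all ingroup taxa — unites the whole ingroup.
Most parsimonious ingroup topology: ((((Species R,Species S),Species H),(Species G,Species Y)),Species V).
Species V is sister to the clade containing all other ingroup taxa, so it is the earliest-diverging (most basal) ingroup lineage.

Species V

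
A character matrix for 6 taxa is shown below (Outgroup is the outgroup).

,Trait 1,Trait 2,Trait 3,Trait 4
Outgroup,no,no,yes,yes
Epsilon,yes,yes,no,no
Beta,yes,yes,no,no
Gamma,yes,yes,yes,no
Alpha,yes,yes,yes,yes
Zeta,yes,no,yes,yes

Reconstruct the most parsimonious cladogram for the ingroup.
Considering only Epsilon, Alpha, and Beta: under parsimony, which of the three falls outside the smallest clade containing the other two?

Alpha

Character polarity is set by the outgroup: the derived state is whichever differs from the outgroup's state, so for Trait 3, Trait 4 the derived state is 'no', and for the remaining characters it is 'yes'.
All ingroup taxa share the derived state 'yes' for Trait 1; it defines the ingroup but does not resolve relationships within it.
Trait 2: derived state 'yes' in Alpha, Beta, Epsilon, and Gamma only — synapomorphy for {Alpha, Beta, Epsilon, Gamma}.
Only Beta and Epsilon show the derived state 'no' for Trait 3, supporting them as a clade.
Trait 4: derived state 'no' in Beta, Epsilon, and Gamma only — synapomorphy for {Beta, Epsilon, Gamma}.
Most parsimonious ingroup topology: ((((Epsilon,Beta),Gamma),Alpha),Zeta).
Epsilon and Beta share a more recent common ancestor with each other than either does with Alpha, so Alpha is the least closely related of the three.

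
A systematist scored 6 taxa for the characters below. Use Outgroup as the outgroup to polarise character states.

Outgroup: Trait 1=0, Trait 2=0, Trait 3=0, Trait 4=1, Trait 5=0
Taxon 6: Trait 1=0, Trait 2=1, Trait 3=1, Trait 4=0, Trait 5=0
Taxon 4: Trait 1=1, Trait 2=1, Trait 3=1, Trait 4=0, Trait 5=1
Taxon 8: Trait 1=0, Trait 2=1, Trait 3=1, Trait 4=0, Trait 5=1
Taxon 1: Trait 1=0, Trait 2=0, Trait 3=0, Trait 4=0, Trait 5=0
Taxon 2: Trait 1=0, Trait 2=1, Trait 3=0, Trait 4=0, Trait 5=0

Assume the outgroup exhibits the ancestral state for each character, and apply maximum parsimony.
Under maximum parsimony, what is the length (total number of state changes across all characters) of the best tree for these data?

Character polarity is set by the outgroup: the derived state is whichever differs from the outgroup's state, so for Trait 4 the derived state is '0', and for the remaining characters it is '1'.
Trait 1: derived state '1' in Taxon 4 only — an autapomorphy, so it tells us nothing about relationships among taxa.
Only Taxon 2, Taxon 4, Taxon 6, and Taxon 8 show the derived state '1' for Trait 2, supporting them as a clade.
Only Taxon 4, Taxon 6, and Taxon 8 show the derived state '1' for Trait 3, supporting them as a clade.
All ingroup taxa share the derived state '0' for Trait 4; it defines the ingroup but does not resolve relationships within it.
Trait 5 (derived state '1') is shared by Taxon 4 and Taxon 8 — a synapomorphy uniting that clade.
Most parsimonious ingroup topology: (((Taxon 6,(Taxon 4,Taxon 8)),Taxon 2),Taxon 1).
Changes per character on this tree: Trait 1: 1; Trait 2: 1; Trait 3: 1; Trait 4: 1; Trait 5: 1.
Total = 5.

5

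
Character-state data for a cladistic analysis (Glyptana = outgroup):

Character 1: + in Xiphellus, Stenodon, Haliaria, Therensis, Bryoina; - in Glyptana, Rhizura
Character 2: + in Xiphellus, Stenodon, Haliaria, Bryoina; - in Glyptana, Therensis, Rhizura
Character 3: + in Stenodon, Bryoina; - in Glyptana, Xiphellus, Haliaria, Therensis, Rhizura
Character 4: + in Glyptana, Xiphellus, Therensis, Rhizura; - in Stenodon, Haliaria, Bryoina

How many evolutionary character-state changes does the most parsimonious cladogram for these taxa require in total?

4

Character polarity is set by the outgroup: the derived state is whichever differs from the outgroup's state, so for Character 4 the derived state is '-', and for the remaining characters it is '+'.
Only Bryoina, Haliaria, Stenodon, Therensis, and Xiphellus show the derived state '+' for Character 1, supporting them as a clade.
Character 2 (derived state '+') is shared by Bryoina, Haliaria, Stenodon, and Xiphellus — a synapomorphy uniting that clade.
Only Bryoina and Stenodon show the derived state '+' for Character 3, supporting them as a clade.
Only Bryoina, Haliaria, and Stenodon show the derived state '-' for Character 4, supporting them as a clade.
Most parsimonious ingroup topology: (((Xiphellus,((Stenodon,Bryoina),Haliaria)),Therensis),Rhizura).
Changes per character on this tree: Character 1: 1; Character 2: 1; Character 3: 1; Character 4: 1.
Total = 4.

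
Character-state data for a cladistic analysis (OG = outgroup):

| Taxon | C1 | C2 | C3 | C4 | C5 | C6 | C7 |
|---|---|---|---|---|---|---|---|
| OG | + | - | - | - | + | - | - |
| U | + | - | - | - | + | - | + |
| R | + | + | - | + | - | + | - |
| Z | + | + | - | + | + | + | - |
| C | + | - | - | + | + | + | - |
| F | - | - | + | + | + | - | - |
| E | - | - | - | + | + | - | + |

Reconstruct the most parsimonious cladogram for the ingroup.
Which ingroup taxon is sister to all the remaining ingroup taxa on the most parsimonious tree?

Character polarity is set by the outgroup: the derived state is whichever differs from the outgroup's state, so for C1, C5 the derived state is '-', and for the remaining characters it is '+'.
C1 (derived state '-') is shared by E and F — a synapomorphy uniting that clade.
Only R and Z show the derived state '+' for C2, supporting them as a clade.
C3: derived state '+' in F only — an autapomorphy, so it tells us nothing about relationships among taxa.
C4 (derived state '+') is shared by C, E, F, R, and Z — a synapomorphy uniting that clade.
C5: derived state '-' in R only — an autapomorphy, so it tells us nothing about relationships among taxa.
C6 (derived state '+') is shared by C, R, and Z — a synapomorphy uniting that clade.
C7 (state '+') occurs in E and U but conflicts with the nesting implied by the other characters — most parsimoniously interpreted as homoplasy.
Most parsimonious ingroup topology: (U,(((R,Z),C),(F,E))).
U is sister to the clade containing all other ingroup taxa, so it is the earliest-diverging (most basal) ingroup lineage.

U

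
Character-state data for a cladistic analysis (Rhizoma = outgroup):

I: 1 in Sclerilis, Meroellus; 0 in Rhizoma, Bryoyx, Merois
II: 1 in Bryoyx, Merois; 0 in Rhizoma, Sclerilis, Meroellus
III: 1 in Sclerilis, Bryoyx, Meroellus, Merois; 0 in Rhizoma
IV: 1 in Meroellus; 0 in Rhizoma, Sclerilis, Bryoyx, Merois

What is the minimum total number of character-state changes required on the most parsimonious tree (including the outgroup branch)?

The outgroup has state '0' for every character, so '1' is the derived state throughout.
I: derived state '1' in Meroellus and Sclerilis only — synapomorphy for {Meroellus, Sclerilis}.
II: derived state '1' in Bryoyx and Merois only — synapomorphy for {Bryoyx, Merois}.
All ingroup taxa share the derived state '1' for III; it defines the ingroup but does not resolve relationships within it.
IV: derived state '1' in Meroellus only — an autapomorphy, so it tells us nothing about relationships among taxa.
Most parsimonious ingroup topology: ((Sclerilis,Meroellus),(Bryoyx,Merois)).
Changes per character on this tree: I: 1; II: 1; III: 1; IV: 1.
Total = 4.

4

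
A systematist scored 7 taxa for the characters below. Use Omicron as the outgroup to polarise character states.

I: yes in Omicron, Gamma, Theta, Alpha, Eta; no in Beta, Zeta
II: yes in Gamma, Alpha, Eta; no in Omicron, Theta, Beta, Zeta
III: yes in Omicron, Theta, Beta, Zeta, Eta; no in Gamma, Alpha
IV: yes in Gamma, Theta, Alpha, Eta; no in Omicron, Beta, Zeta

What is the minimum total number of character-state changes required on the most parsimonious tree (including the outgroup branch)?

Character polarity is set by the outgroup: the derived state is whichever differs from the outgroup's state, so for I, III the derived state is 'no', and for the remaining characters it is 'yes'.
I (derived state 'no') is shared by Beta and Zeta — a synapomorphy uniting that clade.
II: derived state 'yes' in Alpha, Eta, and Gamma only — synapomorphy for {Alpha, Eta, Gamma}.
III (derived state 'no') is shared by Alpha and Gamma — a synapomorphy uniting that clade.
IV (derived state 'yes') is shared by Alpha, Eta, Gamma, and Theta — a synapomorphy uniting that clade.
Most parsimonious ingroup topology: ((((Gamma,Alpha),Eta),Theta),(Beta,Zeta)).
Changes per character on this tree: I: 1; II: 1; III: 1; IV: 1.
Total = 4.

4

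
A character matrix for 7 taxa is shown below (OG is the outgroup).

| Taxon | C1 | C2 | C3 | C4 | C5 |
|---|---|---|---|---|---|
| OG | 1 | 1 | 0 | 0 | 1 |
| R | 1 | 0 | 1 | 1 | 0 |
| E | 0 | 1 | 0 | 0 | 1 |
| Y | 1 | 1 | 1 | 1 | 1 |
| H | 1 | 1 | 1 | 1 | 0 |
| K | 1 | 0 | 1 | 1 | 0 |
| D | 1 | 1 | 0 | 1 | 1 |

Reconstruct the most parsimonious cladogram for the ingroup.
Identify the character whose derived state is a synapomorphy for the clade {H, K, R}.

C5

Character polarity is set by the outgroup: the derived state is whichever differs from the outgroup's state, so for C1, C2, C5 the derived state is '0', and for the remaining characters it is '1'.
C1 (derived state '0') is unique to E (autapomorphy; uninformative for grouping).
Only K and R show the derived state '0' for C2, supporting them as a clade.
C3 (derived state '1') is shared by H, K, R, and Y — a synapomorphy uniting that clade.
C4: derived state '1' in D, H, K, R, and Y only — synapomorphy for {D, H, K, R, Y}.
Only H, K, and R show the derived state '0' for C5, supporting them as a clade.
Most parsimonious ingroup topology: (((((R,K),H),Y),D),E).
The clade {H, K, R} is supported by C5: its derived state '0' occurs in exactly those taxa and in no other taxon (including the outgroup).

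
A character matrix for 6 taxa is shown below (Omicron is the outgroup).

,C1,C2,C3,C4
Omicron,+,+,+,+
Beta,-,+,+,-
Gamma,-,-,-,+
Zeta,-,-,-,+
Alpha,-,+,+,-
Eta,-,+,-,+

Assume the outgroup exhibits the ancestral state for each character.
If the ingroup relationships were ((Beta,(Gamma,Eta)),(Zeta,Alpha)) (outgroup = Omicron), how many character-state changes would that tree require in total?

Map each character onto ((Beta,(Gamma,Eta)),(Zeta,Alpha)) (rooted by Omicron) and count the minimum state changes it requires (Fitch parsimony):
C1: 1; C2: 2; C3: 2; C4: 2.
Total tree length = 7.

7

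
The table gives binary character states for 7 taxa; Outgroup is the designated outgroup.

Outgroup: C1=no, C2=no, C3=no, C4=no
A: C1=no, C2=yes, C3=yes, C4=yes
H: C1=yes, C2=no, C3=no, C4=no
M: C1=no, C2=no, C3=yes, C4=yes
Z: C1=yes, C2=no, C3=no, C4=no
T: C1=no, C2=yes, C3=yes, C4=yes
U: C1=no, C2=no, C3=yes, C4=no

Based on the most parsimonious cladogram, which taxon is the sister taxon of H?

Z

The outgroup has state 'no' for every character, so 'yes' is the derived state throughout.
C1: derived state 'yes' in H and Z only — synapomorphy for {H, Z}.
C2: derived state 'yes' in A and T only — synapomorphy for {A, T}.
Only A, M, T, and U show the derived state 'yes' for C3, supporting them as a clade.
C4: derived state 'yes' in A, M, and T only — synapomorphy for {A, M, T}.
Most parsimonious ingroup topology: ((((A,T),M),U),(H,Z)).
H and Z form a cherry on this tree, so they are sister taxa.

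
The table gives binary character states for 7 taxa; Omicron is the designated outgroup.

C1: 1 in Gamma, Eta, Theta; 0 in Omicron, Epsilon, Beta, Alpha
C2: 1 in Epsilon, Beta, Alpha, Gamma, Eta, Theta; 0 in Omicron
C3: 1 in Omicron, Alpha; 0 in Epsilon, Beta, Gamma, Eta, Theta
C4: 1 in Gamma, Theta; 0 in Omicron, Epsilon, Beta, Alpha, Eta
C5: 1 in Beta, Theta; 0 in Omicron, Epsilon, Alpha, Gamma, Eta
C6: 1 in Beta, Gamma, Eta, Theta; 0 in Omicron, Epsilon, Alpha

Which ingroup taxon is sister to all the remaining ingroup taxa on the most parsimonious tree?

Character polarity is set by the outgroup: the derived state is whichever differs from the outgroup's state, so for C3 the derived state is '0', and for the remaining characters it is '1'.
Only Eta, Gamma, and Theta show the derived state '1' for C1, supporting them as a clade.
All ingroup taxa share the derived state '1' for C2; it defines the ingroup but does not resolve relationships within it.
Only Beta, Epsilon, Eta, Gamma, and Theta show the derived state '0' for C3, supporting them as a clade.
Only Gamma and Theta show the derived state '1' for C4, supporting them as a clade.
C5 (state '1') occurs in Beta and Theta but conflicts with the nesting implied by the other characters — most parsimoniously interpreted as homoplasy.
C6 (derived state '1') is shared by Beta, Eta, Gamma, and Theta — a synapomorphy uniting that clade.
Most parsimonious ingroup topology: ((Epsilon,(Beta,((Gamma,Theta),Eta))),Alpha).
Alpha is sister to the clade containing all other ingroup taxa, so it is the earliest-diverging (most basal) ingroup lineage.

Alpha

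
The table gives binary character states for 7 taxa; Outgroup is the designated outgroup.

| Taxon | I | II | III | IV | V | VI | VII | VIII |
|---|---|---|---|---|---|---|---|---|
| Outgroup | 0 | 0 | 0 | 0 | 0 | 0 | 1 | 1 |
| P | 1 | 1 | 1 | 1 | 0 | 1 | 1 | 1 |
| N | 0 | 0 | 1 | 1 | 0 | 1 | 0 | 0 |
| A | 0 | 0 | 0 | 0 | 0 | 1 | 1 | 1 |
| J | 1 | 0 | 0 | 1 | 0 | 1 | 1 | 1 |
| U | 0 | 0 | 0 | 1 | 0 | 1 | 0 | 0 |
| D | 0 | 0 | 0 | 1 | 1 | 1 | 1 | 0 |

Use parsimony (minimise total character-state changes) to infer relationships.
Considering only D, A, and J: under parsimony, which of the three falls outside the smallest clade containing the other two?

Character polarity is set by the outgroup: the derived state is whichever differs from the outgroup's state, so for VII, VIII the derived state is '0', and for the remaining characters it is '1'.
I (derived state '1') is shared by J and P — a synapomorphy uniting that clade.
II: derived state '1' in P only — an autapomorphy, so it tells us nothing about relationships among taxa.
III (state '1') occurs in N and P but conflicts with the nesting implied by the other characters — most parsimoniously interpreted as homoplasy.
IV: derived state '1' in D, J, N, P, and U only — synapomorphy for {D, J, N, P, U}.
V: derived state '1' in D only — an autapomorphy, so it tells us nothing about relationships among taxa.
All ingroup taxa share the derived state '1' for VI; it defines the ingroup but does not resolve relationships within it.
Only N and U show the derived state '0' for VII, supporting them as a clade.
VIII (derived state '0') is shared by D, N, and U — a synapomorphy uniting that clade.
Most parsimonious ingroup topology: (((P,J),((N,U),D)),A).
D and J share a more recent common ancestor with each other than either does with A, so A is the least closely related of the three.

A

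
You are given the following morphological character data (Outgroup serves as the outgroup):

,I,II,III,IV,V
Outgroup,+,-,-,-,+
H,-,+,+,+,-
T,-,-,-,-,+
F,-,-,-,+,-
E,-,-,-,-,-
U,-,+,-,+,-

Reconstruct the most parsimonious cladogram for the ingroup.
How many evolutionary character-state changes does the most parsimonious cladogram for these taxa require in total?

5

Character polarity is set by the outgroup: the derived state is whichever differs from the outgroup's state, so for I, V the derived state is '-', and for the remaining characters it is '+'.
I (derived state '-') is shared by all ingroup taxa — unites the whole ingroup.
II: derived state '+' in H and U only — synapomorphy for {H, U}.
III: derived state '+' in H only — an autapomorphy, so it tells us nothing about relationships among taxa.
IV (derived state '+') is shared by F, H, and U — a synapomorphy uniting that clade.
V (derived state '-') is shared by E, F, H, and U — a synapomorphy uniting that clade.
Most parsimonious ingroup topology: ((((H,U),F),E),T).
Changes per character on this tree: I: 1; II: 1; III: 1; IV: 1; V: 1.
Total = 5.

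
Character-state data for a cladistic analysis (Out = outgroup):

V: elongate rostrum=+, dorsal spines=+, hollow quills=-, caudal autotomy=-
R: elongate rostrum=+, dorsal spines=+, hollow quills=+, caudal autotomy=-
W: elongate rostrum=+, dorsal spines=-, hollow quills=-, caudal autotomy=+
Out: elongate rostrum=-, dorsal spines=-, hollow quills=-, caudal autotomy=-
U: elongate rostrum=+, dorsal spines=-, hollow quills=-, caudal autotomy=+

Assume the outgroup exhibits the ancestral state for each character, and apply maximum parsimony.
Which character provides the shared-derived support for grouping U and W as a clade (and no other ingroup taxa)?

The outgroup has state '-' for every character, so '+' is the derived state throughout.
elongate rostrum (derived state '+') is shared by all ingroup taxa — unites the whole ingroup.
dorsal spines (derived state '+') is shared by R and V — a synapomorphy uniting that clade.
hollow quills (derived state '+') is unique to R (autapomorphy; uninformative for grouping).
caudal autotomy (derived state '+') is shared by U and W — a synapomorphy uniting that clade.
Most parsimonious ingroup topology: ((U,W),(R,V)).
The clade {U, W} is supported by caudal autotomy: its derived state '+' occurs in exactly those taxa and in no other taxon (including the outgroup).

caudal autotomy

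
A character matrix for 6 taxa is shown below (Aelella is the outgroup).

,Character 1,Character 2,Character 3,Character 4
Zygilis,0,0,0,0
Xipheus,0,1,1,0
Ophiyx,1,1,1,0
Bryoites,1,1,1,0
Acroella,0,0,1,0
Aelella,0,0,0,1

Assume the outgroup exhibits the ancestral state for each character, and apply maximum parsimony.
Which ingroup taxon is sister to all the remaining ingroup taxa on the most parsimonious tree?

Zygilis

Character polarity is set by the outgroup: the derived state is whichever differs from the outgroup's state, so for Character 4 the derived state is '0', and for the remaining characters it is '1'.
Character 1 (derived state '1') is shared by Bryoites and Ophiyx — a synapomorphy uniting that clade.
Only Bryoites, Ophiyx, and Xipheus show the derived state '1' for Character 2, supporting them as a clade.
Character 3: derived state '1' in Acroella, Bryoites, Ophiyx, and Xipheus only — synapomorphy for {Acroella, Bryoites, Ophiyx, Xipheus}.
All ingroup taxa share the derived state '0' for Character 4; it defines the ingroup but does not resolve relationships within it.
Most parsimonious ingroup topology: ((Acroella,((Ophiyx,Bryoites),Xipheus)),Zygilis).
Zygilis is sister to the clade containing all other ingroup taxa, so it is the earliest-diverging (most basal) ingroup lineage.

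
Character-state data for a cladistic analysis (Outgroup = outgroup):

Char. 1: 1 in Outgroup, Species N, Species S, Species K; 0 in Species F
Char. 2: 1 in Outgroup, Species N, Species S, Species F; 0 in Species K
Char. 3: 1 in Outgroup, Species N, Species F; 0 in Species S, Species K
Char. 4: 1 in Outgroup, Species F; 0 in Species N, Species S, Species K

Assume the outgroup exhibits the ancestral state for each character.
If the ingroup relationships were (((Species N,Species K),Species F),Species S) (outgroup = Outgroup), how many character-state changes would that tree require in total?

6

Map each character onto (((Species N,Species K),Species F),Species S) (rooted by Outgroup) and count the minimum state changes it requires (Fitch parsimony):
Char. 1: 1; Char. 2: 1; Char. 3: 2; Char. 4: 2.
Total tree length = 6.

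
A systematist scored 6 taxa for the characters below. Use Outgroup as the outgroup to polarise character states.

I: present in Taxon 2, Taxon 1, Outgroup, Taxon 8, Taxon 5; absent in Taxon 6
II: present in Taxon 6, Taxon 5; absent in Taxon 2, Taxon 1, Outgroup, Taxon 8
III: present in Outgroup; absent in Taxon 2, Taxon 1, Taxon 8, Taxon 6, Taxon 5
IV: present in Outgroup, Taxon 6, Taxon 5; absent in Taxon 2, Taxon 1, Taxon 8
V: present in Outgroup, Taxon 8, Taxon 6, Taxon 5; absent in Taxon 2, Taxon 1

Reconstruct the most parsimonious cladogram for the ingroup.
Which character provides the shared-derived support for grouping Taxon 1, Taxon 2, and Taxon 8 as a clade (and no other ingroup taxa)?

IV

Character polarity is set by the outgroup: the derived state is whichever differs from the outgroup's state, so for I, III, IV, V the derived state is 'absent', and for the remaining characters it is 'present'.
I: derived state 'absent' in Taxon 6 only — an autapomorphy, so it tells us nothing about relationships among taxa.
Only Taxon 5 and Taxon 6 show the derived state 'present' for II, supporting them as a clade.
III (derived state 'absent') is shared by all ingroup taxa — unites the whole ingroup.
Only Taxon 1, Taxon 2, and Taxon 8 show the derived state 'absent' for IV, supporting them as a clade.
V: derived state 'absent' in Taxon 1 and Taxon 2 only — synapomorphy for {Taxon 1, Taxon 2}.
Most parsimonious ingroup topology: (((Taxon 2,Taxon 1),Taxon 8),(Taxon 5,Taxon 6)).
The clade {Taxon 1, Taxon 2, Taxon 8} is supported by IV: its derived state 'absent' occurs in exactly those taxa and in no other taxon (including the outgroup).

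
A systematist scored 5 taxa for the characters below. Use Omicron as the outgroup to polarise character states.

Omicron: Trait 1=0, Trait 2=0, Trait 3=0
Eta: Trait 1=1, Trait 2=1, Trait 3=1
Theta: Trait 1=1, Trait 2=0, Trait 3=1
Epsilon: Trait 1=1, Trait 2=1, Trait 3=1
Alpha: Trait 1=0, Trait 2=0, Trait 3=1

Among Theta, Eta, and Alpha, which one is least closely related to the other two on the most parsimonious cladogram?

Alpha

The outgroup has state '0' for every character, so '1' is the derived state throughout.
Trait 1 (derived state '1') is shared by Epsilon, Eta, and Theta — a synapomorphy uniting that clade.
Only Epsilon and Eta show the derived state '1' for Trait 2, supporting them as a clade.
Trait 3 (derived state '1') is shared by all ingroup taxa — unites the whole ingroup.
Most parsimonious ingroup topology: (((Eta,Epsilon),Theta),Alpha).
Eta and Theta share a more recent common ancestor with each other than either does with Alpha, so Alpha is the least closely related of the three.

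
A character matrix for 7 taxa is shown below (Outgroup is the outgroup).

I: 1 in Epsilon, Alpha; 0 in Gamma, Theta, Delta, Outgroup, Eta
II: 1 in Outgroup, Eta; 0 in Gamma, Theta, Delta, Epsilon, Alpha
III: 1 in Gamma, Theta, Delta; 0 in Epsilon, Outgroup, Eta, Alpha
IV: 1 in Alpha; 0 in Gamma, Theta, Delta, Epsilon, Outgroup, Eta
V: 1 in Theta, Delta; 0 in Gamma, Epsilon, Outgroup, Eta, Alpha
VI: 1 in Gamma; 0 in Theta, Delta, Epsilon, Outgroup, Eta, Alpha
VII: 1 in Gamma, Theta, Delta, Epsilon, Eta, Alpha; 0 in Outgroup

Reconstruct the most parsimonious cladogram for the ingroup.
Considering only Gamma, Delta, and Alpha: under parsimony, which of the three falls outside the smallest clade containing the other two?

Character polarity is set by the outgroup: the derived state is whichever differs from the outgroup's state, so for II the derived state is '0', and for the remaining characters it is '1'.
I (derived state '1') is shared by Alpha and Epsilon — a synapomorphy uniting that clade.
II: derived state '0' in Alpha, Delta, Epsilon, Gamma, and Theta only — synapomorphy for {Alpha, Delta, Epsilon, Gamma, Theta}.
III: derived state '1' in Delta, Gamma, and Theta only — synapomorphy for {Delta, Gamma, Theta}.
IV: derived state '1' in Alpha only — an autapomorphy, so it tells us nothing about relationships among taxa.
Only Delta and Theta show the derived state '1' for V, supporting them as a clade.
VI (derived state '1') is unique to Gamma (autapomorphy; uninformative for grouping).
VII (derived state '1') is shared by all ingroup taxa — unites the whole ingroup.
Most parsimonious ingroup topology: (((Alpha,Epsilon),(Gamma,(Theta,Delta))),Eta).
Delta and Gamma share a more recent common ancestor with each other than either does with Alpha, so Alpha is the least closely related of the three.

Alpha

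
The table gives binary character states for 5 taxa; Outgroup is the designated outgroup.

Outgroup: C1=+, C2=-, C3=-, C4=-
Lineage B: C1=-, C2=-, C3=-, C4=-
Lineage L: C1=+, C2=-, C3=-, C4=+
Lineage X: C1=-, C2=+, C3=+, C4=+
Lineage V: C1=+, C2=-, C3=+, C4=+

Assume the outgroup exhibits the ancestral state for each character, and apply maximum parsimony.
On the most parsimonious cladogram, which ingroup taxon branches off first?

Lineage B

Character polarity is set by the outgroup: the derived state is whichever differs from the outgroup's state, so for C1 the derived state is '-', and for the remaining characters it is '+'.
C1 (state '-') occurs in Lineage B and Lineage X but conflicts with the nesting implied by the other characters — most parsimoniously interpreted as homoplasy.
C2: derived state '+' in Lineage X only — an autapomorphy, so it tells us nothing about relationships among taxa.
Only Lineage V and Lineage X show the derived state '+' for C3, supporting them as a clade.
Only Lineage L, Lineage V, and Lineage X show the derived state '+' for C4, supporting them as a clade.
Most parsimonious ingroup topology: (Lineage B,(Lineage L,(Lineage X,Lineage V))).
Lineage B is sister to the clade containing all other ingroup taxa, so it is the earliest-diverging (most basal) ingroup lineage.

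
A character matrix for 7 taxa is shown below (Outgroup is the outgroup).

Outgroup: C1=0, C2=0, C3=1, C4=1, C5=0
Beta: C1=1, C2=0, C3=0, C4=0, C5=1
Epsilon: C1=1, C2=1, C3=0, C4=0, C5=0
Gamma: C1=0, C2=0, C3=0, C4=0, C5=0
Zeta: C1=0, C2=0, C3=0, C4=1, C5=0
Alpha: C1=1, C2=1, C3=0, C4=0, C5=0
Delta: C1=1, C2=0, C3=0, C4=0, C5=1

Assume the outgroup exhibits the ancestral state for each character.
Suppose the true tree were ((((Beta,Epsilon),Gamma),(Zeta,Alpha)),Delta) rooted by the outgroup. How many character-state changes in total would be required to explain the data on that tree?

10

Map each character onto ((((Beta,Epsilon),Gamma),(Zeta,Alpha)),Delta) (rooted by Outgroup) and count the minimum state changes it requires (Fitch parsimony):
C1: 3; C2: 2; C3: 1; C4: 2; C5: 2.
Total tree length = 10.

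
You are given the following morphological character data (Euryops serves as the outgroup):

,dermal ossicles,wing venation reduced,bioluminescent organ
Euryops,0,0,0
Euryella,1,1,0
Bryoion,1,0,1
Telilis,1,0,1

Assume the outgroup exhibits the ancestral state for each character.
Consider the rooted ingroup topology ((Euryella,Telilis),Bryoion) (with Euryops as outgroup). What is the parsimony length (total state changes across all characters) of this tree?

Map each character onto ((Euryella,Telilis),Bryoion) (rooted by Euryops) and count the minimum state changes it requires (Fitch parsimony):
dermal ossicles: 1; wing venation reduced: 1; bioluminescent organ: 2.
Total tree length = 4.

4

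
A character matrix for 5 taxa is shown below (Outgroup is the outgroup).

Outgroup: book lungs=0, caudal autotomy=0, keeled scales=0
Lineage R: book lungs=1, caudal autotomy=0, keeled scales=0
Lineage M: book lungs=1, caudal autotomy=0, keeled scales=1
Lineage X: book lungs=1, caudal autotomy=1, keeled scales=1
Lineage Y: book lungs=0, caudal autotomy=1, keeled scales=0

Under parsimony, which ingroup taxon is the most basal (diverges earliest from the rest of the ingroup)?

The outgroup has state '0' for every character, so '1' is the derived state throughout.
book lungs (derived state '1') is shared by Lineage M, Lineage R, and Lineage X — a synapomorphy uniting that clade.
caudal autotomy (state '1') occurs in Lineage X and Lineage Y but conflicts with the nesting implied by the other characters — most parsimoniously interpreted as homoplasy.
keeled scales: derived state '1' in Lineage M and Lineage X only — synapomorphy for {Lineage M, Lineage X}.
Most parsimonious ingroup topology: ((Lineage R,(Lineage M,Lineage X)),Lineage Y).
Lineage Y is sister to the clade containing all other ingroup taxa, so it is the earliest-diverging (most basal) ingroup lineage.

Lineage Y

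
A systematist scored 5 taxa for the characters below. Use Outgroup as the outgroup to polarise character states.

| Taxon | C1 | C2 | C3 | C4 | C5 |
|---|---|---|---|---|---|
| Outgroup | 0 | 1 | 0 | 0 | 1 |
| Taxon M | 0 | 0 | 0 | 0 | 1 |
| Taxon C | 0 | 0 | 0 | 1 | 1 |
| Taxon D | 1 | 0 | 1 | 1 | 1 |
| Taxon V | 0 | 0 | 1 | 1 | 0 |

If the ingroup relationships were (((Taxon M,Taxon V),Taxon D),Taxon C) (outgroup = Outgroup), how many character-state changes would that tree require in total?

Map each character onto (((Taxon M,Taxon V),Taxon D),Taxon C) (rooted by Outgroup) and count the minimum state changes it requires (Fitch parsimony):
C1: 1; C2: 1; C3: 2; C4: 2; C5: 1.
Total tree length = 7.

7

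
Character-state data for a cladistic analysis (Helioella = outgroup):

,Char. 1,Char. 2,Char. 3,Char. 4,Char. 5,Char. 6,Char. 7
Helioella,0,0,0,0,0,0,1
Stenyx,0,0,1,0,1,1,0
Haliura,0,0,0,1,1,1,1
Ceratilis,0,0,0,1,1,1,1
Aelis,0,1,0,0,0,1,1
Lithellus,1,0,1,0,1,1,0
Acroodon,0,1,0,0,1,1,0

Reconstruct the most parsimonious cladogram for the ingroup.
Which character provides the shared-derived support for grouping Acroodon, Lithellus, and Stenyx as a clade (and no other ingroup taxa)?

Character polarity is set by the outgroup: the derived state is whichever differs from the outgroup's state, so for Char. 7 the derived state is '0', and for the remaining characters it is '1'.
Char. 1: derived state '1' in Lithellus only — an autapomorphy, so it tells us nothing about relationships among taxa.
Char. 2 groups Acroodon and Aelis, which is incompatible with the clades supported by the remaining characters; treating it as convergent (homoplasy) costs fewer steps than any alternative tree.
Only Lithellus and Stenyx show the derived state '1' for Char. 3, supporting them as a clade.
Char. 4 (derived state '1') is shared by Ceratilis and Haliura — a synapomorphy uniting that clade.
Only Acroodon, Ceratilis, Haliura, Lithellus, and Stenyx show the derived state '1' for Char. 5, supporting them as a clade.
Char. 6 (derived state '1') is shared by all ingroup taxa — unites the whole ingroup.
Only Acroodon, Lithellus, and Stenyx show the derived state '0' for Char. 7, supporting them as a clade.
Most parsimonious ingroup topology: ((((Stenyx,Lithellus),Acroodon),(Haliura,Ceratilis)),Aelis).
The clade {Acroodon, Lithellus, Stenyx} is supported by Char. 7: its derived state '0' occurs in exactly those taxa and in no other taxon (including the outgroup).

Char. 7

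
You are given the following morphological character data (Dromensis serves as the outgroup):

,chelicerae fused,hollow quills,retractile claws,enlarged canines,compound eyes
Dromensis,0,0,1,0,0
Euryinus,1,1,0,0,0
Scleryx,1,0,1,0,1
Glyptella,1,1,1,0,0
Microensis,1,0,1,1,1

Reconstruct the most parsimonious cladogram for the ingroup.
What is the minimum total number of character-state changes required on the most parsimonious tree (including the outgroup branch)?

Character polarity is set by the outgroup: the derived state is whichever differs from the outgroup's state, so for retractile claws the derived state is '0', and for the remaining characters it is '1'.
All ingroup taxa share the derived state '1' for chelicerae fused; it defines the ingroup but does not resolve relationships within it.
hollow quills (derived state '1') is shared by Euryinus and Glyptella — a synapomorphy uniting that clade.
retractile claws (derived state '0') is unique to Euryinus (autapomorphy; uninformative for grouping).
enlarged canines: derived state '1' in Microensis only — an autapomorphy, so it tells us nothing about relationships among taxa.
compound eyes (derived state '1') is shared by Microensis and Scleryx — a synapomorphy uniting that clade.
Most parsimonious ingroup topology: ((Euryinus,Glyptella),(Scleryx,Microensis)).
Changes per character on this tree: chelicerae fused: 1; hollow quills: 1; retractile claws: 1; enlarged canines: 1; compound eyes: 1.
Total = 5.

5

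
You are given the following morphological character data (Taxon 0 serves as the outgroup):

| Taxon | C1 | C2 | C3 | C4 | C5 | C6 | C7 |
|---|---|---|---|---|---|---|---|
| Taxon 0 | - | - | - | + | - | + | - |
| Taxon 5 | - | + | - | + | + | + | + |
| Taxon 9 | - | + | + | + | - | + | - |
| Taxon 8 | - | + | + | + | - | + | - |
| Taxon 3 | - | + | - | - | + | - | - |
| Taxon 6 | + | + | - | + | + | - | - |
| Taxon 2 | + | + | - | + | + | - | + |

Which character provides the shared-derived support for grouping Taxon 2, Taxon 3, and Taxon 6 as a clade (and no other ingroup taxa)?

Character polarity is set by the outgroup: the derived state is whichever differs from the outgroup's state, so for C4, C6 the derived state is '-', and for the remaining characters it is '+'.
Only Taxon 2 and Taxon 6 show the derived state '+' for C1, supporting them as a clade.
C2 (derived state '+') is shared by all ingroup taxa — unites the whole ingroup.
C3 (derived state '+') is shared by Taxon 8 and Taxon 9 — a synapomorphy uniting that clade.
C4: derived state '-' in Taxon 3 only — an autapomorphy, so it tells us nothing about relationships among taxa.
C5: derived state '+' in Taxon 2, Taxon 3, Taxon 5, and Taxon 6 only — synapomorphy for {Taxon 2, Taxon 3, Taxon 5, Taxon 6}.
C6 (derived state '-') is shared by Taxon 2, Taxon 3, and Taxon 6 — a synapomorphy uniting that clade.
C7 (state '+') occurs in Taxon 2 and Taxon 5 but conflicts with the nesting implied by the other characters — most parsimoniously interpreted as homoplasy.
Most parsimonious ingroup topology: ((Taxon 5,(Taxon 3,(Taxon 6,Taxon 2))),(Taxon 9,Taxon 8)).
The clade {Taxon 2, Taxon 3, Taxon 6} is supported by C6: its derived state '-' occurs in exactly those taxa and in no other taxon (including the outgroup).

C6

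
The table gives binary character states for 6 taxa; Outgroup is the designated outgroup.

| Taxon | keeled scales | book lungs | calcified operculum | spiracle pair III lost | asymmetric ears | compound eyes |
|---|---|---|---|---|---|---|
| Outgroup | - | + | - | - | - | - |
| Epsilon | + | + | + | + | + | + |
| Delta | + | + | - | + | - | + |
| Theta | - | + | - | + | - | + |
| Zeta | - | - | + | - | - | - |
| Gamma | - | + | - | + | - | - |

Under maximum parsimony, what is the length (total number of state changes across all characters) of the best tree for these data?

Character polarity is set by the outgroup: the derived state is whichever differs from the outgroup's state, so for book lungs the derived state is '-', and for the remaining characters it is '+'.
Only Delta and Epsilon show the derived state '+' for keeled scales, supporting them as a clade.
book lungs: derived state '-' in Zeta only — an autapomorphy, so it tells us nothing about relationships among taxa.
calcified operculum (state '+') occurs in Epsilon and Zeta but conflicts with the nesting implied by the other characters — most parsimoniously interpreted as homoplasy.
spiracle pair III lost: derived state '+' in Delta, Epsilon, Gamma, and Theta only — synapomorphy for {Delta, Epsilon, Gamma, Theta}.
asymmetric ears (derived state '+') is unique to Epsilon (autapomorphy; uninformative for grouping).
compound eyes (derived state '+') is shared by Delta, Epsilon, and Theta — a synapomorphy uniting that clade.
Most parsimonious ingroup topology: ((((Epsilon,Delta),Theta),Gamma),Zeta).
Changes per character on this tree: keeled scales: 1; book lungs: 1; calcified operculum: 2; spiracle pair III lost: 1; asymmetric ears: 1; compound eyes: 1.
Total = 7.

7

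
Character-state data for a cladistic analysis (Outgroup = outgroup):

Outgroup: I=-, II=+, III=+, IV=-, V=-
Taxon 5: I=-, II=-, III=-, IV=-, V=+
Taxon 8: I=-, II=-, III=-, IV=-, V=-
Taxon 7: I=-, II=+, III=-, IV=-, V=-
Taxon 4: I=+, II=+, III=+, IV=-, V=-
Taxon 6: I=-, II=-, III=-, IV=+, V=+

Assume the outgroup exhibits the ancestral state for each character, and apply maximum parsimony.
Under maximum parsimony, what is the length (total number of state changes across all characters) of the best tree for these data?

Character polarity is set by the outgroup: the derived state is whichever differs from the outgroup's state, so for II, III the derived state is '-', and for the remaining characters it is '+'.
I (derived state '+') is unique to Taxon 4 (autapomorphy; uninformative for grouping).
II: derived state '-' in Taxon 5, Taxon 6, and Taxon 8 only — synapomorphy for {Taxon 5, Taxon 6, Taxon 8}.
III (derived state '-') is shared by Taxon 5, Taxon 6, Taxon 7, and Taxon 8 — a synapomorphy uniting that clade.
IV: derived state '+' in Taxon 6 only — an autapomorphy, so it tells us nothing about relationships among taxa.
V: derived state '+' in Taxon 5 and Taxon 6 only — synapomorphy for {Taxon 5, Taxon 6}.
Most parsimonious ingroup topology: ((((Taxon 5,Taxon 6),Taxon 8),Taxon 7),Taxon 4).
Changes per character on this tree: I: 1; II: 1; III: 1; IV: 1; V: 1.
Total = 5.

5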